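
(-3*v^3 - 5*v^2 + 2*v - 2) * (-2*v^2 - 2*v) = 6*v^5 + 16*v^4 + 6*v^3 + 4*v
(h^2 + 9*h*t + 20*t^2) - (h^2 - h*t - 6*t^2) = 10*h*t + 26*t^2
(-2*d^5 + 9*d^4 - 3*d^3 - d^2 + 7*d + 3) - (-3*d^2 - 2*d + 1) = -2*d^5 + 9*d^4 - 3*d^3 + 2*d^2 + 9*d + 2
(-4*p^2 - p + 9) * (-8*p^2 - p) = 32*p^4 + 12*p^3 - 71*p^2 - 9*p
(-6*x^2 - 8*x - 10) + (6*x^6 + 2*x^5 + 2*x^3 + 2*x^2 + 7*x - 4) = 6*x^6 + 2*x^5 + 2*x^3 - 4*x^2 - x - 14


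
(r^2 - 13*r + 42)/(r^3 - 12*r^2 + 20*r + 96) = (r - 7)/(r^2 - 6*r - 16)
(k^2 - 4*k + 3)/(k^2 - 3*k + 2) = (k - 3)/(k - 2)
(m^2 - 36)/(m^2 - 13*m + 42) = (m + 6)/(m - 7)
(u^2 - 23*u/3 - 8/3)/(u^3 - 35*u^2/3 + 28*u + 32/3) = 1/(u - 4)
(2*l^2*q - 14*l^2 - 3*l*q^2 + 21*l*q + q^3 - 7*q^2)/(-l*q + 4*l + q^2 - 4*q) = (-2*l*q + 14*l + q^2 - 7*q)/(q - 4)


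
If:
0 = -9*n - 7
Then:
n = -7/9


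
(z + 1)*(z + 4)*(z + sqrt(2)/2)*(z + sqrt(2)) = z^4 + 3*sqrt(2)*z^3/2 + 5*z^3 + 5*z^2 + 15*sqrt(2)*z^2/2 + 5*z + 6*sqrt(2)*z + 4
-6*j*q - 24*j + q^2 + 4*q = (-6*j + q)*(q + 4)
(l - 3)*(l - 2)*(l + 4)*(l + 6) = l^4 + 5*l^3 - 20*l^2 - 60*l + 144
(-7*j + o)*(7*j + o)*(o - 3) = -49*j^2*o + 147*j^2 + o^3 - 3*o^2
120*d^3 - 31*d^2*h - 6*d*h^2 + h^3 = (-8*d + h)*(-3*d + h)*(5*d + h)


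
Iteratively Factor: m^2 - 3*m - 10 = (m - 5)*(m + 2)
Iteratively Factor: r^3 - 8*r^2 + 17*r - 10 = (r - 2)*(r^2 - 6*r + 5) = (r - 5)*(r - 2)*(r - 1)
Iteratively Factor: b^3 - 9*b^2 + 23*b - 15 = (b - 1)*(b^2 - 8*b + 15) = (b - 5)*(b - 1)*(b - 3)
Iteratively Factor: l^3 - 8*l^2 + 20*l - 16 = (l - 2)*(l^2 - 6*l + 8) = (l - 2)^2*(l - 4)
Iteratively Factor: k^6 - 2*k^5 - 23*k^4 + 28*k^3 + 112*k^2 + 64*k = (k + 1)*(k^5 - 3*k^4 - 20*k^3 + 48*k^2 + 64*k) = (k - 4)*(k + 1)*(k^4 + k^3 - 16*k^2 - 16*k) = (k - 4)*(k + 1)^2*(k^3 - 16*k) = (k - 4)^2*(k + 1)^2*(k^2 + 4*k) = (k - 4)^2*(k + 1)^2*(k + 4)*(k)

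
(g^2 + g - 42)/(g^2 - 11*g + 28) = (g^2 + g - 42)/(g^2 - 11*g + 28)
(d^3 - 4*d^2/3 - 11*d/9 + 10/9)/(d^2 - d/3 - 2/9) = (3*d^2 - 2*d - 5)/(3*d + 1)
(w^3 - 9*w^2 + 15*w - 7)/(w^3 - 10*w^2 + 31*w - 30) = (w^3 - 9*w^2 + 15*w - 7)/(w^3 - 10*w^2 + 31*w - 30)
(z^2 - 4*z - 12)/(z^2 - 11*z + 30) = (z + 2)/(z - 5)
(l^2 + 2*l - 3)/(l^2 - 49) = (l^2 + 2*l - 3)/(l^2 - 49)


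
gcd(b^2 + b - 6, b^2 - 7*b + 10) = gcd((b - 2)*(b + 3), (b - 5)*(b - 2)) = b - 2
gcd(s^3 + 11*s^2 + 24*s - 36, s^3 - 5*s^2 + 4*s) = s - 1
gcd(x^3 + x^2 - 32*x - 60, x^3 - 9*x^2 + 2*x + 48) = x + 2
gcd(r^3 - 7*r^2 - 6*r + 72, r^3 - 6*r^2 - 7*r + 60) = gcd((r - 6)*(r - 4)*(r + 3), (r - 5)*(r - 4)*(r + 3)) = r^2 - r - 12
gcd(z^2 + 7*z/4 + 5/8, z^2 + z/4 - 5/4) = z + 5/4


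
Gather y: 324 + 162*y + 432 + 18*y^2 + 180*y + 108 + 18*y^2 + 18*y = 36*y^2 + 360*y + 864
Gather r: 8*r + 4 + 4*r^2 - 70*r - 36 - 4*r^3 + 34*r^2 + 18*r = -4*r^3 + 38*r^2 - 44*r - 32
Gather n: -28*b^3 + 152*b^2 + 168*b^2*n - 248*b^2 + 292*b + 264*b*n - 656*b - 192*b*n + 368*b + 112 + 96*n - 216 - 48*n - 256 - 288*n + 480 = -28*b^3 - 96*b^2 + 4*b + n*(168*b^2 + 72*b - 240) + 120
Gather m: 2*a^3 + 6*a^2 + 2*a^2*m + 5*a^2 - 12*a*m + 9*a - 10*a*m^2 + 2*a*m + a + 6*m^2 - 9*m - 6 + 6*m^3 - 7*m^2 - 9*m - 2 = 2*a^3 + 11*a^2 + 10*a + 6*m^3 + m^2*(-10*a - 1) + m*(2*a^2 - 10*a - 18) - 8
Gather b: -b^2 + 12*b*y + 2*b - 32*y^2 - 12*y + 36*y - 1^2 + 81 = -b^2 + b*(12*y + 2) - 32*y^2 + 24*y + 80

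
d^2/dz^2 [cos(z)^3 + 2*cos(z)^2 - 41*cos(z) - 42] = 161*cos(z)/4 - 4*cos(2*z) - 9*cos(3*z)/4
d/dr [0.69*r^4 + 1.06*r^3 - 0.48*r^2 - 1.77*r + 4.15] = 2.76*r^3 + 3.18*r^2 - 0.96*r - 1.77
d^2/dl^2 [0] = 0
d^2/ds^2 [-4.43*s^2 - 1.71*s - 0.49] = -8.86000000000000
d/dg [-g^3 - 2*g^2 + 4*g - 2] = -3*g^2 - 4*g + 4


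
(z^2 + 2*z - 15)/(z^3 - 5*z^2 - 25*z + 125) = (z - 3)/(z^2 - 10*z + 25)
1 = 1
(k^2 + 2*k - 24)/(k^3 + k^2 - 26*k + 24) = 1/(k - 1)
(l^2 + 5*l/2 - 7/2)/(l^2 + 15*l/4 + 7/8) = 4*(l - 1)/(4*l + 1)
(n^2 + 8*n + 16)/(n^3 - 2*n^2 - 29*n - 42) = (n^2 + 8*n + 16)/(n^3 - 2*n^2 - 29*n - 42)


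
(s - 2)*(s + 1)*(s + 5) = s^3 + 4*s^2 - 7*s - 10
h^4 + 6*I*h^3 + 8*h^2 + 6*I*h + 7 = (h - I)^2*(h + I)*(h + 7*I)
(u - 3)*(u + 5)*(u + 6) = u^3 + 8*u^2 - 3*u - 90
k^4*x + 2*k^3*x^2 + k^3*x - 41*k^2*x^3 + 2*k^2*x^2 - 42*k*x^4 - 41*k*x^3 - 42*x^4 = (k - 6*x)*(k + x)*(k + 7*x)*(k*x + x)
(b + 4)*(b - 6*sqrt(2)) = b^2 - 6*sqrt(2)*b + 4*b - 24*sqrt(2)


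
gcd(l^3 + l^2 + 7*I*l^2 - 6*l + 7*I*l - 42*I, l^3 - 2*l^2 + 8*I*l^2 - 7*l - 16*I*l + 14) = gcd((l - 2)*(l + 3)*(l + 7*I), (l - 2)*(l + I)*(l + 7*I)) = l^2 + l*(-2 + 7*I) - 14*I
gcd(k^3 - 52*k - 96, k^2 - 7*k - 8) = k - 8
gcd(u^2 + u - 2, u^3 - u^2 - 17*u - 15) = 1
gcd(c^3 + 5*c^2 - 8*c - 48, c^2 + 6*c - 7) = 1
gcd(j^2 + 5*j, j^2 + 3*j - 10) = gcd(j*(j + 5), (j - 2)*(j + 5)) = j + 5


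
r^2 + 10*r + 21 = (r + 3)*(r + 7)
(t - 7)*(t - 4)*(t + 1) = t^3 - 10*t^2 + 17*t + 28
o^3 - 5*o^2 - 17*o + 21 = (o - 7)*(o - 1)*(o + 3)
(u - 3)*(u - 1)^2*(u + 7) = u^4 + 2*u^3 - 28*u^2 + 46*u - 21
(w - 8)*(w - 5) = w^2 - 13*w + 40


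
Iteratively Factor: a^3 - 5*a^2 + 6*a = (a - 3)*(a^2 - 2*a) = (a - 3)*(a - 2)*(a)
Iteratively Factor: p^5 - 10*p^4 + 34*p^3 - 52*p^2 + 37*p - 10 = (p - 2)*(p^4 - 8*p^3 + 18*p^2 - 16*p + 5) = (p - 2)*(p - 1)*(p^3 - 7*p^2 + 11*p - 5) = (p - 2)*(p - 1)^2*(p^2 - 6*p + 5) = (p - 2)*(p - 1)^3*(p - 5)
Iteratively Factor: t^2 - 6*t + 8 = (t - 2)*(t - 4)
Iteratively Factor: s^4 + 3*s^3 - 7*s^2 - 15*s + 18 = (s + 3)*(s^3 - 7*s + 6) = (s - 2)*(s + 3)*(s^2 + 2*s - 3) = (s - 2)*(s + 3)^2*(s - 1)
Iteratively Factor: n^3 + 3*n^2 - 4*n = (n - 1)*(n^2 + 4*n) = (n - 1)*(n + 4)*(n)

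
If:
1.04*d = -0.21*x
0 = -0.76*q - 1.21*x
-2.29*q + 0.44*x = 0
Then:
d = 0.00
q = 0.00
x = 0.00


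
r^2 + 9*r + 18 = (r + 3)*(r + 6)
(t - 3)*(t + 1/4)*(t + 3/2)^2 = t^4 + t^3/4 - 27*t^2/4 - 135*t/16 - 27/16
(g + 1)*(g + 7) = g^2 + 8*g + 7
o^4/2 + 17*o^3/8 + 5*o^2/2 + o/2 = o*(o/2 + 1)*(o + 1/4)*(o + 2)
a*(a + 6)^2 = a^3 + 12*a^2 + 36*a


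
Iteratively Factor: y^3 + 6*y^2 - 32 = (y - 2)*(y^2 + 8*y + 16) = (y - 2)*(y + 4)*(y + 4)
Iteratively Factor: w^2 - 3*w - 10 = (w + 2)*(w - 5)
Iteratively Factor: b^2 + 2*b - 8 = (b + 4)*(b - 2)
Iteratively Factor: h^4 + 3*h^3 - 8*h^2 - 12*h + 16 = (h + 4)*(h^3 - h^2 - 4*h + 4) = (h - 2)*(h + 4)*(h^2 + h - 2) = (h - 2)*(h - 1)*(h + 4)*(h + 2)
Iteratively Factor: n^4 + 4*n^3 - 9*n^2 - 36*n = (n + 4)*(n^3 - 9*n) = (n + 3)*(n + 4)*(n^2 - 3*n) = n*(n + 3)*(n + 4)*(n - 3)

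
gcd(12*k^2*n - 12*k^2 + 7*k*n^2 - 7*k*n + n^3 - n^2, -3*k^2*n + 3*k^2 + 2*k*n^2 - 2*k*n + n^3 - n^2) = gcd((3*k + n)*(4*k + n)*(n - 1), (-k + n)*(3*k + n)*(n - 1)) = 3*k*n - 3*k + n^2 - n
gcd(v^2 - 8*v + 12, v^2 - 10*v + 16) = v - 2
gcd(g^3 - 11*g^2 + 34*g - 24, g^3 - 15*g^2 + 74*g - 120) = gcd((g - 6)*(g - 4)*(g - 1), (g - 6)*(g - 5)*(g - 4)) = g^2 - 10*g + 24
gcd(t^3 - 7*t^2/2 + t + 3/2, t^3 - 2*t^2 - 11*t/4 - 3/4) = t^2 - 5*t/2 - 3/2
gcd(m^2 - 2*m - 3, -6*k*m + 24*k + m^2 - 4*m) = 1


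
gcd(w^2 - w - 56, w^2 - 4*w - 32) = w - 8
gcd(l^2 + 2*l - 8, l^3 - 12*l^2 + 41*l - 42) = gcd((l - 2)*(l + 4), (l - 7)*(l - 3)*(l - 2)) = l - 2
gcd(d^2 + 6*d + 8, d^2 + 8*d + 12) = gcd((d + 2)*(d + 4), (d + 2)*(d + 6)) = d + 2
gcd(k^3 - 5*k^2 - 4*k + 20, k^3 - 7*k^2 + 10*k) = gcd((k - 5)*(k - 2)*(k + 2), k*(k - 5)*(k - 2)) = k^2 - 7*k + 10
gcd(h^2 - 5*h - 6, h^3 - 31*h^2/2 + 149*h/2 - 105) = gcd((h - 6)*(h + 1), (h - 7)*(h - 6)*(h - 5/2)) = h - 6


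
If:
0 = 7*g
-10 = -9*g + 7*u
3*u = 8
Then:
No Solution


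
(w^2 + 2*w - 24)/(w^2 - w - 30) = (-w^2 - 2*w + 24)/(-w^2 + w + 30)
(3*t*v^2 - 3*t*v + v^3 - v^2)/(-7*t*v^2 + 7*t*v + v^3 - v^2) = (-3*t - v)/(7*t - v)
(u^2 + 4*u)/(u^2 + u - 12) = u/(u - 3)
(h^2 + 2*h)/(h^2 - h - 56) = h*(h + 2)/(h^2 - h - 56)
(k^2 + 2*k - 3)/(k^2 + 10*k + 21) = (k - 1)/(k + 7)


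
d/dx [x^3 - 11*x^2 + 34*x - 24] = 3*x^2 - 22*x + 34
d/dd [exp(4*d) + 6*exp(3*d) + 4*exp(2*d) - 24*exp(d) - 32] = (4*exp(3*d) + 18*exp(2*d) + 8*exp(d) - 24)*exp(d)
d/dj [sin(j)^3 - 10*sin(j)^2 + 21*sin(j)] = (3*sin(j)^2 - 20*sin(j) + 21)*cos(j)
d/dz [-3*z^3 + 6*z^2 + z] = -9*z^2 + 12*z + 1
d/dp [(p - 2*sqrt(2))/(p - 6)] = 2*(-3 + sqrt(2))/(p - 6)^2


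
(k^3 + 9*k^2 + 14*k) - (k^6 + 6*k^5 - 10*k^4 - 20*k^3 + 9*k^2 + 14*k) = -k^6 - 6*k^5 + 10*k^4 + 21*k^3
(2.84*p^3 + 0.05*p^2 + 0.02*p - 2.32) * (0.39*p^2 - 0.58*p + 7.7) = 1.1076*p^5 - 1.6277*p^4 + 21.8468*p^3 - 0.5314*p^2 + 1.4996*p - 17.864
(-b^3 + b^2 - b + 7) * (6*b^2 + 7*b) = -6*b^5 - b^4 + b^3 + 35*b^2 + 49*b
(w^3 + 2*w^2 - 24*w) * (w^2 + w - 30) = w^5 + 3*w^4 - 52*w^3 - 84*w^2 + 720*w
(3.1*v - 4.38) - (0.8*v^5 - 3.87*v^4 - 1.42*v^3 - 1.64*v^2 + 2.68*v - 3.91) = -0.8*v^5 + 3.87*v^4 + 1.42*v^3 + 1.64*v^2 + 0.42*v - 0.47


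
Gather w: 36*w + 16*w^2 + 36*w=16*w^2 + 72*w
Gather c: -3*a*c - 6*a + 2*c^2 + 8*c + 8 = -6*a + 2*c^2 + c*(8 - 3*a) + 8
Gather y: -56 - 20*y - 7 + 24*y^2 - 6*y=24*y^2 - 26*y - 63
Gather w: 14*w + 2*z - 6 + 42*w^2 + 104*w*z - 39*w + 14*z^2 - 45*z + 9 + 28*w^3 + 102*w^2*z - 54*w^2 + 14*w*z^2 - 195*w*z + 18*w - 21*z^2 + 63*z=28*w^3 + w^2*(102*z - 12) + w*(14*z^2 - 91*z - 7) - 7*z^2 + 20*z + 3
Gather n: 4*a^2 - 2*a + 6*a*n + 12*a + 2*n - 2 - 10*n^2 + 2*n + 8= 4*a^2 + 10*a - 10*n^2 + n*(6*a + 4) + 6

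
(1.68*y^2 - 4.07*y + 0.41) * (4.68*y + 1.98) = 7.8624*y^3 - 15.7212*y^2 - 6.1398*y + 0.8118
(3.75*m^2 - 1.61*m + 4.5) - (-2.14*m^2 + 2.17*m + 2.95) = 5.89*m^2 - 3.78*m + 1.55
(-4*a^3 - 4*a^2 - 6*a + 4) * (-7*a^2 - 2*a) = 28*a^5 + 36*a^4 + 50*a^3 - 16*a^2 - 8*a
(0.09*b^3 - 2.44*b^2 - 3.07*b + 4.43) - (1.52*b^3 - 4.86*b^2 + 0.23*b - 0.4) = -1.43*b^3 + 2.42*b^2 - 3.3*b + 4.83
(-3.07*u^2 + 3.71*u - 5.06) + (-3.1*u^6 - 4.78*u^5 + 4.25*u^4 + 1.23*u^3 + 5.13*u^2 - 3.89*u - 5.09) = -3.1*u^6 - 4.78*u^5 + 4.25*u^4 + 1.23*u^3 + 2.06*u^2 - 0.18*u - 10.15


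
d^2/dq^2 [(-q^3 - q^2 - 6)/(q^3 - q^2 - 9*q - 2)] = 2*(-2*q^6 - 27*q^5 - 75*q^4 - 36*q^3 + 96*q^2 - 210*q - 478)/(q^9 - 3*q^8 - 24*q^7 + 47*q^6 + 228*q^5 - 141*q^4 - 825*q^3 - 498*q^2 - 108*q - 8)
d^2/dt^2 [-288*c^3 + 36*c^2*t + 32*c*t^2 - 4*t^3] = 64*c - 24*t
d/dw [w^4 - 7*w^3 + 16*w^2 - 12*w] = 4*w^3 - 21*w^2 + 32*w - 12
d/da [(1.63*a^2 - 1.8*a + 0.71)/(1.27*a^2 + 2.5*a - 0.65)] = (6.361*a^2 - 3.9224*a - 0.605)/(1.6129*a^4 + 6.35*a^3 + 4.599*a^2 - 3.25*a + 0.4225)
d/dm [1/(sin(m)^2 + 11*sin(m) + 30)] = -(2*sin(m) + 11)*cos(m)/(sin(m)^2 + 11*sin(m) + 30)^2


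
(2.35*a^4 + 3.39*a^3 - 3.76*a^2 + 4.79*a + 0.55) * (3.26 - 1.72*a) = -4.042*a^5 + 1.8302*a^4 + 17.5186*a^3 - 20.4964*a^2 + 14.6694*a + 1.793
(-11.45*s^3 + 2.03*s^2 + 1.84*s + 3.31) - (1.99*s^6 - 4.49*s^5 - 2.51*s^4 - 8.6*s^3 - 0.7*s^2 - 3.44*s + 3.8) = -1.99*s^6 + 4.49*s^5 + 2.51*s^4 - 2.85*s^3 + 2.73*s^2 + 5.28*s - 0.49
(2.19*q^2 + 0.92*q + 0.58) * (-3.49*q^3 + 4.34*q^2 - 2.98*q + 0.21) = -7.6431*q^5 + 6.2938*q^4 - 4.5576*q^3 + 0.2355*q^2 - 1.5352*q + 0.1218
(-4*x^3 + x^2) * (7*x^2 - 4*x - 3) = -28*x^5 + 23*x^4 + 8*x^3 - 3*x^2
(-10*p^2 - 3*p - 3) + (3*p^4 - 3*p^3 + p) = 3*p^4 - 3*p^3 - 10*p^2 - 2*p - 3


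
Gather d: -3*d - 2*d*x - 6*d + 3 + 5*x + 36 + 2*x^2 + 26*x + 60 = d*(-2*x - 9) + 2*x^2 + 31*x + 99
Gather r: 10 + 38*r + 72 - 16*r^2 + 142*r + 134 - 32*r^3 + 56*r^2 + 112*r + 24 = -32*r^3 + 40*r^2 + 292*r + 240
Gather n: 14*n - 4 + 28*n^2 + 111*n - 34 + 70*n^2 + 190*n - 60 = 98*n^2 + 315*n - 98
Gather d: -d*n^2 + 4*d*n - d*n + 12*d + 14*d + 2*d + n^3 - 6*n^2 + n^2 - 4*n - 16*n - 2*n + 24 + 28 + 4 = d*(-n^2 + 3*n + 28) + n^3 - 5*n^2 - 22*n + 56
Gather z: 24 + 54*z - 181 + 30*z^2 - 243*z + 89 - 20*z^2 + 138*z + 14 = 10*z^2 - 51*z - 54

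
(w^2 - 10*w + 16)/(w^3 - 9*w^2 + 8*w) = (w - 2)/(w*(w - 1))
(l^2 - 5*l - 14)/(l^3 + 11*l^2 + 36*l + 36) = (l - 7)/(l^2 + 9*l + 18)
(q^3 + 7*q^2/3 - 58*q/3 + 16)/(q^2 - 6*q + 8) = (3*q^3 + 7*q^2 - 58*q + 48)/(3*(q^2 - 6*q + 8))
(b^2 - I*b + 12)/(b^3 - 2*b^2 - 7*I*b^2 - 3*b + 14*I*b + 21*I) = (b^2 - I*b + 12)/(b^3 - b^2*(2 + 7*I) + b*(-3 + 14*I) + 21*I)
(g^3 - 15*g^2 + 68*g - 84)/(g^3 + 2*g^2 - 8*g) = (g^2 - 13*g + 42)/(g*(g + 4))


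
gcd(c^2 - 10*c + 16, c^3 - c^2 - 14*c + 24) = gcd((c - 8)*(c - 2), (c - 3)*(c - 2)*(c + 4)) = c - 2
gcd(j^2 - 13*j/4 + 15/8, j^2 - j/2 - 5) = j - 5/2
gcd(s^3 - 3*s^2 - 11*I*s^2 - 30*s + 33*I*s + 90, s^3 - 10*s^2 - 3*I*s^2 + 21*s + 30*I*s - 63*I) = s - 3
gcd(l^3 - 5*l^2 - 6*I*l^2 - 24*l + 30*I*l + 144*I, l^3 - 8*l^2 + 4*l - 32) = l - 8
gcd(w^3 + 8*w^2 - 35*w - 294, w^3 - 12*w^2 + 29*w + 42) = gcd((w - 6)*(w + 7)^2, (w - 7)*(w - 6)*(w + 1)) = w - 6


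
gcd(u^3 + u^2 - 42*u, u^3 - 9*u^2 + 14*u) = u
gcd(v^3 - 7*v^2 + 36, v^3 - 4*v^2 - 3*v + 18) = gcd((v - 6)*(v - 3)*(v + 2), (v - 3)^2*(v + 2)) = v^2 - v - 6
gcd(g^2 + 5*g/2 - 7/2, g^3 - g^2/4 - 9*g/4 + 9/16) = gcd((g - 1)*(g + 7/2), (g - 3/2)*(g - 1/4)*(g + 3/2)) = 1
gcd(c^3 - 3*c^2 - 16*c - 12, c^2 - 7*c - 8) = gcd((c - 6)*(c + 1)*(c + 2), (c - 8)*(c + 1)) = c + 1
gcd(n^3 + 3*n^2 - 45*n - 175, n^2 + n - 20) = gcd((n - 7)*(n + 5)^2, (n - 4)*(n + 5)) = n + 5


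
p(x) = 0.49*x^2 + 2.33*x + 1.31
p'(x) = 0.98*x + 2.33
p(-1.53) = -1.11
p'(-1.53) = 0.83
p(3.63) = 16.22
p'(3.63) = 5.89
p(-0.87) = -0.35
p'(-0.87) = 1.48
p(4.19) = 19.68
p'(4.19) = 6.44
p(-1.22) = -0.80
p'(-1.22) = 1.13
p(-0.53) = 0.21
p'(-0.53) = 1.81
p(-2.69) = -1.41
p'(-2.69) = -0.31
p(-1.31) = -0.90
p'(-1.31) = 1.05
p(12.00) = 99.83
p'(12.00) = 14.09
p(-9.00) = 20.03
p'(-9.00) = -6.49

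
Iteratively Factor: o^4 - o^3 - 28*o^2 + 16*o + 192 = (o + 3)*(o^3 - 4*o^2 - 16*o + 64) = (o + 3)*(o + 4)*(o^2 - 8*o + 16) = (o - 4)*(o + 3)*(o + 4)*(o - 4)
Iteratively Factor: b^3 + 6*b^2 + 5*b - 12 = (b - 1)*(b^2 + 7*b + 12) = (b - 1)*(b + 3)*(b + 4)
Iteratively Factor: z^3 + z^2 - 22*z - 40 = (z - 5)*(z^2 + 6*z + 8) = (z - 5)*(z + 2)*(z + 4)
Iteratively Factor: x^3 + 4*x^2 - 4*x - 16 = (x + 4)*(x^2 - 4) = (x + 2)*(x + 4)*(x - 2)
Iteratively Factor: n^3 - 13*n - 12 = (n + 1)*(n^2 - n - 12) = (n + 1)*(n + 3)*(n - 4)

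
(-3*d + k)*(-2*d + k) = 6*d^2 - 5*d*k + k^2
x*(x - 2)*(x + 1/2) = x^3 - 3*x^2/2 - x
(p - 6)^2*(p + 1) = p^3 - 11*p^2 + 24*p + 36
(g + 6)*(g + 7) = g^2 + 13*g + 42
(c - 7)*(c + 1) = c^2 - 6*c - 7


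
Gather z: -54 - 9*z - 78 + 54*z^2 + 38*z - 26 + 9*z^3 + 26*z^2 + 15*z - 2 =9*z^3 + 80*z^2 + 44*z - 160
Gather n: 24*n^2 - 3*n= 24*n^2 - 3*n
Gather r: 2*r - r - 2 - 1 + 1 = r - 2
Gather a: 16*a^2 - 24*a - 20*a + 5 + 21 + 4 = 16*a^2 - 44*a + 30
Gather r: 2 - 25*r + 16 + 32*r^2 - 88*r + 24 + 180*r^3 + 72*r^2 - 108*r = 180*r^3 + 104*r^2 - 221*r + 42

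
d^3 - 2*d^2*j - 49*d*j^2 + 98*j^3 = (d - 7*j)*(d - 2*j)*(d + 7*j)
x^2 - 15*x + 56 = (x - 8)*(x - 7)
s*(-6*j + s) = -6*j*s + s^2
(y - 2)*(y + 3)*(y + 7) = y^3 + 8*y^2 + y - 42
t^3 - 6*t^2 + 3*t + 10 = (t - 5)*(t - 2)*(t + 1)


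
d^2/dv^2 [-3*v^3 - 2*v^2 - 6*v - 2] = -18*v - 4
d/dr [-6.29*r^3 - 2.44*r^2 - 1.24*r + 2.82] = -18.87*r^2 - 4.88*r - 1.24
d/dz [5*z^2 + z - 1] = 10*z + 1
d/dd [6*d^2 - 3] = 12*d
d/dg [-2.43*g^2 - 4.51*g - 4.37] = -4.86*g - 4.51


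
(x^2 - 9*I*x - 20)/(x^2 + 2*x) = (x^2 - 9*I*x - 20)/(x*(x + 2))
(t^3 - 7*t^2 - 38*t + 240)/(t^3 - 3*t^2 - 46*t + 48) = (t - 5)/(t - 1)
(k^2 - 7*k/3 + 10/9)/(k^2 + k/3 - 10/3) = (k - 2/3)/(k + 2)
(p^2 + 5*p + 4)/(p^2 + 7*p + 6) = (p + 4)/(p + 6)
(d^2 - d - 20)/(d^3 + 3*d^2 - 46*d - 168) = (d - 5)/(d^2 - d - 42)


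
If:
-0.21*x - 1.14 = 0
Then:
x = -5.43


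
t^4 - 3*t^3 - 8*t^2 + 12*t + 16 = (t - 4)*(t - 2)*(t + 1)*(t + 2)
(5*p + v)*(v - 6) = 5*p*v - 30*p + v^2 - 6*v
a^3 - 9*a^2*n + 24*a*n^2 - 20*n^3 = (a - 5*n)*(a - 2*n)^2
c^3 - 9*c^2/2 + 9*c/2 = c*(c - 3)*(c - 3/2)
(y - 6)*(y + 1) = y^2 - 5*y - 6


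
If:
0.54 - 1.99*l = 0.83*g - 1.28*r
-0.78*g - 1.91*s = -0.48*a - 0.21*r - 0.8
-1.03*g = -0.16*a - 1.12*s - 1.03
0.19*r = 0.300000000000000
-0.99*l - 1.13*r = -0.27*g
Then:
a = 11.25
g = 4.48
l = -0.58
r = 1.58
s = 1.59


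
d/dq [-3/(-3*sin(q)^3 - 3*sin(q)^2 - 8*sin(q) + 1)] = 3*(-6*sin(q) + 9*cos(q)^2 - 17)*cos(q)/(3*sin(q)^3 + 3*sin(q)^2 + 8*sin(q) - 1)^2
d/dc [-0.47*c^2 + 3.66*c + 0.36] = 3.66 - 0.94*c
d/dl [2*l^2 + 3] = 4*l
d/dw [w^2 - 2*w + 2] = 2*w - 2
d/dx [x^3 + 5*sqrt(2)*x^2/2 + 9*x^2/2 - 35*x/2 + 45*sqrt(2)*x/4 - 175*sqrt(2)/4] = 3*x^2 + 5*sqrt(2)*x + 9*x - 35/2 + 45*sqrt(2)/4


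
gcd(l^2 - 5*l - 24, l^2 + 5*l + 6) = l + 3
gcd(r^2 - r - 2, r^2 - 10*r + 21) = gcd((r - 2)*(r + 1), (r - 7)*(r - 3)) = 1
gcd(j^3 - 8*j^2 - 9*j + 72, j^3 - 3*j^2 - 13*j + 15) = j + 3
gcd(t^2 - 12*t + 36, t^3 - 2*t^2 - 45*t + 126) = t - 6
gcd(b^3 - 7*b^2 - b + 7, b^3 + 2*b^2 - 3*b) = b - 1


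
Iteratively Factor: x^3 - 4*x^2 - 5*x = (x - 5)*(x^2 + x) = x*(x - 5)*(x + 1)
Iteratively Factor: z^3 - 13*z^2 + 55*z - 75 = (z - 5)*(z^2 - 8*z + 15) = (z - 5)^2*(z - 3)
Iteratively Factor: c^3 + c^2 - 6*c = (c)*(c^2 + c - 6) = c*(c - 2)*(c + 3)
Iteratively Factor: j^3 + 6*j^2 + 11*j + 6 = (j + 1)*(j^2 + 5*j + 6) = (j + 1)*(j + 3)*(j + 2)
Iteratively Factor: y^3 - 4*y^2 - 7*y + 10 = (y - 5)*(y^2 + y - 2) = (y - 5)*(y - 1)*(y + 2)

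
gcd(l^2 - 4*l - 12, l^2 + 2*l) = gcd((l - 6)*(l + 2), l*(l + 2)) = l + 2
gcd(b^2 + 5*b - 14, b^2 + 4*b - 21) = b + 7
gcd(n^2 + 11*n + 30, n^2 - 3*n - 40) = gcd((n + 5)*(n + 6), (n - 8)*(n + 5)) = n + 5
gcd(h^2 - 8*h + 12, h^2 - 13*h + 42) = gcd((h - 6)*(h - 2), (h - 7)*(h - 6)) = h - 6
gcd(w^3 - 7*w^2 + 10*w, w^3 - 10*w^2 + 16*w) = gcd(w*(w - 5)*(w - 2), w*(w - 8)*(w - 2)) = w^2 - 2*w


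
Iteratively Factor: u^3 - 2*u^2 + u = (u - 1)*(u^2 - u) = (u - 1)^2*(u)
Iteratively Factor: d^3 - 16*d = (d)*(d^2 - 16) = d*(d - 4)*(d + 4)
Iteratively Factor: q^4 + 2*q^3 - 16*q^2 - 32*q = (q)*(q^3 + 2*q^2 - 16*q - 32) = q*(q + 2)*(q^2 - 16) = q*(q - 4)*(q + 2)*(q + 4)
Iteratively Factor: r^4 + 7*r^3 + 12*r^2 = (r + 4)*(r^3 + 3*r^2) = r*(r + 4)*(r^2 + 3*r) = r^2*(r + 4)*(r + 3)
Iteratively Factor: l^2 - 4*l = (l)*(l - 4)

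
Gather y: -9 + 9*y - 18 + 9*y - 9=18*y - 36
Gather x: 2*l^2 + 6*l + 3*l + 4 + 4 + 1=2*l^2 + 9*l + 9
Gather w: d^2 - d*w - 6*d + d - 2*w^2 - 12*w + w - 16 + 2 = d^2 - 5*d - 2*w^2 + w*(-d - 11) - 14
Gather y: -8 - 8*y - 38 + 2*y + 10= -6*y - 36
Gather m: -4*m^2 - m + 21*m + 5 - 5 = -4*m^2 + 20*m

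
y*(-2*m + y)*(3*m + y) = -6*m^2*y + m*y^2 + y^3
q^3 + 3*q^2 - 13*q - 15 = (q - 3)*(q + 1)*(q + 5)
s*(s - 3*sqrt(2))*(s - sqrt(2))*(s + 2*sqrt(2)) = s^4 - 2*sqrt(2)*s^3 - 10*s^2 + 12*sqrt(2)*s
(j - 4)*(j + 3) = j^2 - j - 12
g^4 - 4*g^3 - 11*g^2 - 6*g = g*(g - 6)*(g + 1)^2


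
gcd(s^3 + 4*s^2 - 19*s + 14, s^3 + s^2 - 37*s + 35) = s^2 + 6*s - 7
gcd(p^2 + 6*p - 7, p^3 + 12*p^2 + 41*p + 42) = p + 7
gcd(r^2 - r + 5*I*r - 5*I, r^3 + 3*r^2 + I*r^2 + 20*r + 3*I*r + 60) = r + 5*I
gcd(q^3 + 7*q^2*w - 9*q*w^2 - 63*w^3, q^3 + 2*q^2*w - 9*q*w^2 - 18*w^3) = q^2 - 9*w^2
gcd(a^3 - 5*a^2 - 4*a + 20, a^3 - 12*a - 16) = a + 2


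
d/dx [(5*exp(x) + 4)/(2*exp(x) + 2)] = 1/(8*cosh(x/2)^2)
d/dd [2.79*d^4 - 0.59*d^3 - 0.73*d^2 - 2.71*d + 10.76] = 11.16*d^3 - 1.77*d^2 - 1.46*d - 2.71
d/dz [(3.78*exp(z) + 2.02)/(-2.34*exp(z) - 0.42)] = 3.1392*exp(z)/(2.34*exp(z) + 0.42)^2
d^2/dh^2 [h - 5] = 0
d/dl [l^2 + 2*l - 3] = 2*l + 2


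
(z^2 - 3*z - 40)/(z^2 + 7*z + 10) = (z - 8)/(z + 2)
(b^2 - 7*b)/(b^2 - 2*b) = (b - 7)/(b - 2)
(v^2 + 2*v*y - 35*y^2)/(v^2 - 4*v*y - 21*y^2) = (-v^2 - 2*v*y + 35*y^2)/(-v^2 + 4*v*y + 21*y^2)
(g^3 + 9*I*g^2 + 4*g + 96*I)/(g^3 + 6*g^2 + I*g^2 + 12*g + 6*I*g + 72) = (g + 8*I)/(g + 6)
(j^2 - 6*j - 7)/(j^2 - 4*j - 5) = (j - 7)/(j - 5)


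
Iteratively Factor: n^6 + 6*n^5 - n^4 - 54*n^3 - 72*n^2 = (n)*(n^5 + 6*n^4 - n^3 - 54*n^2 - 72*n) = n*(n - 3)*(n^4 + 9*n^3 + 26*n^2 + 24*n) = n*(n - 3)*(n + 3)*(n^3 + 6*n^2 + 8*n) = n*(n - 3)*(n + 2)*(n + 3)*(n^2 + 4*n) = n*(n - 3)*(n + 2)*(n + 3)*(n + 4)*(n)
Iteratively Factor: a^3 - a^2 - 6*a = (a)*(a^2 - a - 6) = a*(a - 3)*(a + 2)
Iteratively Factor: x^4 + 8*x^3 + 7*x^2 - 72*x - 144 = (x - 3)*(x^3 + 11*x^2 + 40*x + 48) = (x - 3)*(x + 4)*(x^2 + 7*x + 12) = (x - 3)*(x + 3)*(x + 4)*(x + 4)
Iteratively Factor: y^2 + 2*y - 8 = (y + 4)*(y - 2)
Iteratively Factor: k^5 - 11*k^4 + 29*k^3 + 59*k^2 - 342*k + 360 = (k - 3)*(k^4 - 8*k^3 + 5*k^2 + 74*k - 120) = (k - 5)*(k - 3)*(k^3 - 3*k^2 - 10*k + 24) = (k - 5)*(k - 4)*(k - 3)*(k^2 + k - 6) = (k - 5)*(k - 4)*(k - 3)*(k + 3)*(k - 2)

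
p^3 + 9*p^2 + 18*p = p*(p + 3)*(p + 6)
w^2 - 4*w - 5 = (w - 5)*(w + 1)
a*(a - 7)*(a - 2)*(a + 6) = a^4 - 3*a^3 - 40*a^2 + 84*a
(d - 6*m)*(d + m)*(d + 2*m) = d^3 - 3*d^2*m - 16*d*m^2 - 12*m^3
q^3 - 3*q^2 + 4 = (q - 2)^2*(q + 1)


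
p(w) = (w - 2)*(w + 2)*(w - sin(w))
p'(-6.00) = 76.63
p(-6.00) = -200.94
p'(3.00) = 27.10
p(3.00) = 14.29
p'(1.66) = 0.85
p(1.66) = -0.83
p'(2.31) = 9.49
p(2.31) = 2.10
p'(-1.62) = 0.57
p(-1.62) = 0.85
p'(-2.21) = 7.63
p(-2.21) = -1.24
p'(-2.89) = 23.83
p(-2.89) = -11.49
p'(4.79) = 72.91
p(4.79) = 109.63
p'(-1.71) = 1.24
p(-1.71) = 0.77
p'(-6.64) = 86.07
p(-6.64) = -252.19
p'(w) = (1 - cos(w))*(w - 2)*(w + 2) + (w - 2)*(w - sin(w)) + (w + 2)*(w - sin(w))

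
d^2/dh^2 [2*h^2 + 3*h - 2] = 4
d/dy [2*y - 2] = 2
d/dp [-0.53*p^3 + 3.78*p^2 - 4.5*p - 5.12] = -1.59*p^2 + 7.56*p - 4.5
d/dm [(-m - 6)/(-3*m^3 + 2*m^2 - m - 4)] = (3*m^3 - 2*m^2 + m - (m + 6)*(9*m^2 - 4*m + 1) + 4)/(3*m^3 - 2*m^2 + m + 4)^2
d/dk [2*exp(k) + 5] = 2*exp(k)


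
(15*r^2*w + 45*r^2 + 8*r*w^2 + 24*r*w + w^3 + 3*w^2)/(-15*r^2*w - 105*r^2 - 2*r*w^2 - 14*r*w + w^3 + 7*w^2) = (-5*r*w - 15*r - w^2 - 3*w)/(5*r*w + 35*r - w^2 - 7*w)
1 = 1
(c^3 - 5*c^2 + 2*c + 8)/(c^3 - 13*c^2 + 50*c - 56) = (c + 1)/(c - 7)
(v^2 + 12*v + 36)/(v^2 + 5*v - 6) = (v + 6)/(v - 1)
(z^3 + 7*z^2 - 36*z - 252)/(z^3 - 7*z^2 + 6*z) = (z^2 + 13*z + 42)/(z*(z - 1))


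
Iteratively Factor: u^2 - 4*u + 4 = (u - 2)*(u - 2)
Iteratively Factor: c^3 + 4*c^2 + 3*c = (c + 3)*(c^2 + c) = c*(c + 3)*(c + 1)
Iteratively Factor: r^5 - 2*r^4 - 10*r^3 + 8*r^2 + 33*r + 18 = (r - 3)*(r^4 + r^3 - 7*r^2 - 13*r - 6) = (r - 3)^2*(r^3 + 4*r^2 + 5*r + 2) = (r - 3)^2*(r + 2)*(r^2 + 2*r + 1) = (r - 3)^2*(r + 1)*(r + 2)*(r + 1)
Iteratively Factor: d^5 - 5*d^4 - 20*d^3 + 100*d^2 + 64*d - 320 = (d - 2)*(d^4 - 3*d^3 - 26*d^2 + 48*d + 160) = (d - 5)*(d - 2)*(d^3 + 2*d^2 - 16*d - 32) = (d - 5)*(d - 4)*(d - 2)*(d^2 + 6*d + 8) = (d - 5)*(d - 4)*(d - 2)*(d + 2)*(d + 4)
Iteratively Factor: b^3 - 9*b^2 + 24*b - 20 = (b - 2)*(b^2 - 7*b + 10) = (b - 5)*(b - 2)*(b - 2)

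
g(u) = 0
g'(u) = 0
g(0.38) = 0.00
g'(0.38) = 0.00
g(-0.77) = 0.00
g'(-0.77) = 0.00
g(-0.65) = 0.00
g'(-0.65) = 0.00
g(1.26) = 0.00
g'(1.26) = 0.00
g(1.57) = 0.00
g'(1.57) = 0.00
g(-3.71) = 0.00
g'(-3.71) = 0.00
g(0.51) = 0.00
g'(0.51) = 0.00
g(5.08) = 0.00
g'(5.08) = 0.00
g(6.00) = 0.00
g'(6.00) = 0.00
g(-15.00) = 0.00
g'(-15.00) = 0.00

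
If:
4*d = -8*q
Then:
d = -2*q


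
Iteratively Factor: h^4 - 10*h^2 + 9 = (h - 3)*(h^3 + 3*h^2 - h - 3) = (h - 3)*(h + 3)*(h^2 - 1) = (h - 3)*(h - 1)*(h + 3)*(h + 1)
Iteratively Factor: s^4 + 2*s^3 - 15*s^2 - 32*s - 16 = (s + 4)*(s^3 - 2*s^2 - 7*s - 4) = (s + 1)*(s + 4)*(s^2 - 3*s - 4) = (s - 4)*(s + 1)*(s + 4)*(s + 1)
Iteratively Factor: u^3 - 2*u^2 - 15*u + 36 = (u - 3)*(u^2 + u - 12) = (u - 3)^2*(u + 4)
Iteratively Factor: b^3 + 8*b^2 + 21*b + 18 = (b + 2)*(b^2 + 6*b + 9) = (b + 2)*(b + 3)*(b + 3)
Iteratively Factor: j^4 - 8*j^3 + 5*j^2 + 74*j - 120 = (j + 3)*(j^3 - 11*j^2 + 38*j - 40) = (j - 5)*(j + 3)*(j^2 - 6*j + 8) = (j - 5)*(j - 4)*(j + 3)*(j - 2)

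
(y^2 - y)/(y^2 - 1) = y/(y + 1)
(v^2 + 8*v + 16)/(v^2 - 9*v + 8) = (v^2 + 8*v + 16)/(v^2 - 9*v + 8)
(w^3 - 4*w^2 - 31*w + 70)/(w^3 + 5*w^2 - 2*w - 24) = (w^2 - 2*w - 35)/(w^2 + 7*w + 12)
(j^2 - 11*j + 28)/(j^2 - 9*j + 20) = (j - 7)/(j - 5)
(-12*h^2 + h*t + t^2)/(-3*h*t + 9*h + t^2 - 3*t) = (4*h + t)/(t - 3)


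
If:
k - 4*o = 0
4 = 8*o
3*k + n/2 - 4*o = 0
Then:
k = 2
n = -8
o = 1/2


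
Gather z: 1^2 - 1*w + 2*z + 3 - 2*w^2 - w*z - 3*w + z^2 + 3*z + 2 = -2*w^2 - 4*w + z^2 + z*(5 - w) + 6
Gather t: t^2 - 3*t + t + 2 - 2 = t^2 - 2*t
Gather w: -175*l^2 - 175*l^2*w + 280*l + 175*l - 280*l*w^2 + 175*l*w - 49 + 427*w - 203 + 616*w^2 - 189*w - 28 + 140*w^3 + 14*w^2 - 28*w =-175*l^2 + 455*l + 140*w^3 + w^2*(630 - 280*l) + w*(-175*l^2 + 175*l + 210) - 280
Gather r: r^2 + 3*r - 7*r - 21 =r^2 - 4*r - 21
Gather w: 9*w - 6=9*w - 6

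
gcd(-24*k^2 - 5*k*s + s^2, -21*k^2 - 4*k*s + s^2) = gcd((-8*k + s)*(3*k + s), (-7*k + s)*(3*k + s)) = 3*k + s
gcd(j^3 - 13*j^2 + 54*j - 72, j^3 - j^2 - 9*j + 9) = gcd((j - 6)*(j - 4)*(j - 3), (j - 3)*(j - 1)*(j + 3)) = j - 3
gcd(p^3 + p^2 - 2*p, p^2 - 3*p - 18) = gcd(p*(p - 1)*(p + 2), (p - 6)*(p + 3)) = 1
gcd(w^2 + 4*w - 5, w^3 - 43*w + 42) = w - 1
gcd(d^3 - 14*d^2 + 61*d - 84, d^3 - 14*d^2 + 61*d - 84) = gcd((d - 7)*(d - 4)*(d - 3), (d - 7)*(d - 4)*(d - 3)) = d^3 - 14*d^2 + 61*d - 84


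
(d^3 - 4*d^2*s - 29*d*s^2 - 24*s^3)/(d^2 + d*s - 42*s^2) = (d^3 - 4*d^2*s - 29*d*s^2 - 24*s^3)/(d^2 + d*s - 42*s^2)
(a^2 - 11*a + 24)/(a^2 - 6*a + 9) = (a - 8)/(a - 3)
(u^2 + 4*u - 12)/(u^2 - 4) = (u + 6)/(u + 2)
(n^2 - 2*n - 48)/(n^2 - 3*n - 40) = (n + 6)/(n + 5)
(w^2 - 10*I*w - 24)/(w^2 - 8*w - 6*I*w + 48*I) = (w - 4*I)/(w - 8)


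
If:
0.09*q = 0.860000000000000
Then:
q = 9.56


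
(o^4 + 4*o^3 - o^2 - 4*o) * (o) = o^5 + 4*o^4 - o^3 - 4*o^2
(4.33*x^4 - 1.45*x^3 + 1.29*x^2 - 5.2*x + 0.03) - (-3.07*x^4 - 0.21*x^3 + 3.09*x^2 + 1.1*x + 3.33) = 7.4*x^4 - 1.24*x^3 - 1.8*x^2 - 6.3*x - 3.3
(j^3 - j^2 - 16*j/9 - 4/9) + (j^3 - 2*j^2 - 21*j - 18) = 2*j^3 - 3*j^2 - 205*j/9 - 166/9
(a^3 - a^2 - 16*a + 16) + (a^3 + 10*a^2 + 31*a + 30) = 2*a^3 + 9*a^2 + 15*a + 46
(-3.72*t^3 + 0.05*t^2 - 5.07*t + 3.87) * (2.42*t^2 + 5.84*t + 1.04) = -9.0024*t^5 - 21.6038*t^4 - 15.8462*t^3 - 20.1914*t^2 + 17.328*t + 4.0248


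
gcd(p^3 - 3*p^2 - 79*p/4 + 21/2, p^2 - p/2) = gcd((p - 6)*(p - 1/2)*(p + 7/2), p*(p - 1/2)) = p - 1/2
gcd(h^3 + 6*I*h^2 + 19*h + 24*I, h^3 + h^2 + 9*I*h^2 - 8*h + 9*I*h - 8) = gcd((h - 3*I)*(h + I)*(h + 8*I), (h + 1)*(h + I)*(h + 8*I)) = h^2 + 9*I*h - 8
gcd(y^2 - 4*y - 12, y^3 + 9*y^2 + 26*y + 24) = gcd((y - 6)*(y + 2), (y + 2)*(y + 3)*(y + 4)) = y + 2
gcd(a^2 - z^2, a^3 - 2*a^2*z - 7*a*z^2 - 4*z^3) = a + z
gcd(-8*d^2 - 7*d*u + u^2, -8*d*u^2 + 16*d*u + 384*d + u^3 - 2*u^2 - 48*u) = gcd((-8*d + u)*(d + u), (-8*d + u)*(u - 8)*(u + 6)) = -8*d + u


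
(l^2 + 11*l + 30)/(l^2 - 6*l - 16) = (l^2 + 11*l + 30)/(l^2 - 6*l - 16)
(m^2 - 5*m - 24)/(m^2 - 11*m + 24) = (m + 3)/(m - 3)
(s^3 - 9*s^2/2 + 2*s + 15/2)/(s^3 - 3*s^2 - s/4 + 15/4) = 2*(s - 3)/(2*s - 3)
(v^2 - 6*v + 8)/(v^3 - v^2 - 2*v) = (v - 4)/(v*(v + 1))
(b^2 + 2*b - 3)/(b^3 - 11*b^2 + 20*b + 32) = (b^2 + 2*b - 3)/(b^3 - 11*b^2 + 20*b + 32)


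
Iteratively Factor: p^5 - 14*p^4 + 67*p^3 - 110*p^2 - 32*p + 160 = (p - 2)*(p^4 - 12*p^3 + 43*p^2 - 24*p - 80) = (p - 4)*(p - 2)*(p^3 - 8*p^2 + 11*p + 20) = (p - 4)^2*(p - 2)*(p^2 - 4*p - 5) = (p - 4)^2*(p - 2)*(p + 1)*(p - 5)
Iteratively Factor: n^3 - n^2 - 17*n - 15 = (n - 5)*(n^2 + 4*n + 3) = (n - 5)*(n + 3)*(n + 1)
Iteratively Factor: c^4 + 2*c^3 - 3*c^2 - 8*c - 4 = (c + 1)*(c^3 + c^2 - 4*c - 4) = (c - 2)*(c + 1)*(c^2 + 3*c + 2) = (c - 2)*(c + 1)^2*(c + 2)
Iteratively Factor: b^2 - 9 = (b - 3)*(b + 3)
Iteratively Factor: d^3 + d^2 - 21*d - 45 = (d + 3)*(d^2 - 2*d - 15) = (d + 3)^2*(d - 5)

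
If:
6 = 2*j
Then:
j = 3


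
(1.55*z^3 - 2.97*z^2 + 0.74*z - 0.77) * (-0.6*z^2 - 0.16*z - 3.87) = -0.93*z^5 + 1.534*z^4 - 5.9673*z^3 + 11.8375*z^2 - 2.7406*z + 2.9799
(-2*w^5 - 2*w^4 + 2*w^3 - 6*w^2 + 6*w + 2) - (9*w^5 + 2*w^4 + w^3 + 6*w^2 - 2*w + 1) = -11*w^5 - 4*w^4 + w^3 - 12*w^2 + 8*w + 1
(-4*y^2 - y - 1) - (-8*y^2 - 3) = 4*y^2 - y + 2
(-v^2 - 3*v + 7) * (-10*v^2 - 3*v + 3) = 10*v^4 + 33*v^3 - 64*v^2 - 30*v + 21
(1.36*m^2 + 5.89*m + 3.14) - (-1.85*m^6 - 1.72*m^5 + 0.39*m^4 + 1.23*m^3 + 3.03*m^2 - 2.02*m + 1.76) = 1.85*m^6 + 1.72*m^5 - 0.39*m^4 - 1.23*m^3 - 1.67*m^2 + 7.91*m + 1.38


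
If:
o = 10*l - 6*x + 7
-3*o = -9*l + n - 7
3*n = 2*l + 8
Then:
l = 54*x/65 - 10/13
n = 36*x/65 + 28/13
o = 30*x/13 - 9/13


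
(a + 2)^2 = a^2 + 4*a + 4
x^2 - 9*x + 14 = (x - 7)*(x - 2)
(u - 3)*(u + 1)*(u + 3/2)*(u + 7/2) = u^4 + 3*u^3 - 31*u^2/4 - 51*u/2 - 63/4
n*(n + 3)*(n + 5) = n^3 + 8*n^2 + 15*n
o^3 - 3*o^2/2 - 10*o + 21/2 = (o - 7/2)*(o - 1)*(o + 3)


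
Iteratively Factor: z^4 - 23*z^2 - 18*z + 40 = (z + 2)*(z^3 - 2*z^2 - 19*z + 20) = (z - 1)*(z + 2)*(z^2 - z - 20) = (z - 5)*(z - 1)*(z + 2)*(z + 4)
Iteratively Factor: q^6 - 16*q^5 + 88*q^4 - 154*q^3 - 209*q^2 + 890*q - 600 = (q - 5)*(q^5 - 11*q^4 + 33*q^3 + 11*q^2 - 154*q + 120) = (q - 5)*(q + 2)*(q^4 - 13*q^3 + 59*q^2 - 107*q + 60) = (q - 5)*(q - 4)*(q + 2)*(q^3 - 9*q^2 + 23*q - 15) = (q - 5)*(q - 4)*(q - 1)*(q + 2)*(q^2 - 8*q + 15) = (q - 5)*(q - 4)*(q - 3)*(q - 1)*(q + 2)*(q - 5)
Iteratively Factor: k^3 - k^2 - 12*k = (k)*(k^2 - k - 12) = k*(k - 4)*(k + 3)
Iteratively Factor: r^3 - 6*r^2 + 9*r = (r - 3)*(r^2 - 3*r) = (r - 3)^2*(r)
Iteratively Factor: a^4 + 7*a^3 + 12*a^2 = (a + 3)*(a^3 + 4*a^2) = a*(a + 3)*(a^2 + 4*a) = a*(a + 3)*(a + 4)*(a)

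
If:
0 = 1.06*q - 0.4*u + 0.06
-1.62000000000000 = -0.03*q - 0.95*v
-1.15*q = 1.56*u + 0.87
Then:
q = -0.21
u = -0.40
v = 1.71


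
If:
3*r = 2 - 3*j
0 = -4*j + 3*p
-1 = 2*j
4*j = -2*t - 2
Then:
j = -1/2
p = -2/3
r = 7/6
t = 0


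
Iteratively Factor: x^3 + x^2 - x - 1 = (x + 1)*(x^2 - 1) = (x + 1)^2*(x - 1)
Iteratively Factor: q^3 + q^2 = (q)*(q^2 + q) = q^2*(q + 1)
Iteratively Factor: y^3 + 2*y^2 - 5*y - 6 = (y - 2)*(y^2 + 4*y + 3) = (y - 2)*(y + 3)*(y + 1)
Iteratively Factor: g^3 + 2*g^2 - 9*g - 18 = (g + 3)*(g^2 - g - 6) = (g + 2)*(g + 3)*(g - 3)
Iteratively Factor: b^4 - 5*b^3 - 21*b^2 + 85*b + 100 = (b + 1)*(b^3 - 6*b^2 - 15*b + 100) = (b - 5)*(b + 1)*(b^2 - b - 20) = (b - 5)*(b + 1)*(b + 4)*(b - 5)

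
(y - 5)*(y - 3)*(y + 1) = y^3 - 7*y^2 + 7*y + 15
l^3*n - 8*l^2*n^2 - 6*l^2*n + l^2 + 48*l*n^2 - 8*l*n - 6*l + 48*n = (l - 6)*(l - 8*n)*(l*n + 1)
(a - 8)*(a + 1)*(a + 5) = a^3 - 2*a^2 - 43*a - 40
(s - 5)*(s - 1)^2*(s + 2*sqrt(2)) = s^4 - 7*s^3 + 2*sqrt(2)*s^3 - 14*sqrt(2)*s^2 + 11*s^2 - 5*s + 22*sqrt(2)*s - 10*sqrt(2)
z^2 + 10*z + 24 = (z + 4)*(z + 6)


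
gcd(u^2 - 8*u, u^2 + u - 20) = 1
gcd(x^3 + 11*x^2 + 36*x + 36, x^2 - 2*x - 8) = x + 2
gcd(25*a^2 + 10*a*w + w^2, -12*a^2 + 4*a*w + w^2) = 1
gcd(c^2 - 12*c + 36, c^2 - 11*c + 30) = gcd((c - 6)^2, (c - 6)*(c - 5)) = c - 6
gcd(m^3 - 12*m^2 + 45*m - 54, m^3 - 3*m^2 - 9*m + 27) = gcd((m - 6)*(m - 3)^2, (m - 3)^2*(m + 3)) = m^2 - 6*m + 9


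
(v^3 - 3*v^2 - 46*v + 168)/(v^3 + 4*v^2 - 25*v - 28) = (v - 6)/(v + 1)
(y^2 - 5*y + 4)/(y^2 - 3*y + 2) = (y - 4)/(y - 2)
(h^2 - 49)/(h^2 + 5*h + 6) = (h^2 - 49)/(h^2 + 5*h + 6)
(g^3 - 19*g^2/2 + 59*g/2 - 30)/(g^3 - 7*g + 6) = (2*g^3 - 19*g^2 + 59*g - 60)/(2*(g^3 - 7*g + 6))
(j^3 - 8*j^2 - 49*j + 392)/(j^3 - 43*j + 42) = (j^2 - 15*j + 56)/(j^2 - 7*j + 6)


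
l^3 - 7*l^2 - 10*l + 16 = (l - 8)*(l - 1)*(l + 2)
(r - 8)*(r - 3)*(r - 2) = r^3 - 13*r^2 + 46*r - 48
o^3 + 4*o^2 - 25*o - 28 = (o - 4)*(o + 1)*(o + 7)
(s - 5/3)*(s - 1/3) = s^2 - 2*s + 5/9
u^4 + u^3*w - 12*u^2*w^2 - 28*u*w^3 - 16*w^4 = (u - 4*w)*(u + w)*(u + 2*w)^2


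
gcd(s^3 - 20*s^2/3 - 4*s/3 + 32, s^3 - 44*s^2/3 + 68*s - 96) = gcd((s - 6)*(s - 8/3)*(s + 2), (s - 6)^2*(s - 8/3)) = s^2 - 26*s/3 + 16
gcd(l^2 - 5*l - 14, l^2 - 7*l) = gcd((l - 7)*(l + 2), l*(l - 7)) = l - 7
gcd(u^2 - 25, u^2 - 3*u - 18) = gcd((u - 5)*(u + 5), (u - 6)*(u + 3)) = 1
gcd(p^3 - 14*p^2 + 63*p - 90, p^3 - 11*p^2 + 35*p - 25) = p - 5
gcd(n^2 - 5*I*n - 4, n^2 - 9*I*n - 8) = n - I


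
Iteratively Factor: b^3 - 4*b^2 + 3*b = (b - 3)*(b^2 - b) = b*(b - 3)*(b - 1)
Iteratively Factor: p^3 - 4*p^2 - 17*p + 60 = (p - 3)*(p^2 - p - 20) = (p - 5)*(p - 3)*(p + 4)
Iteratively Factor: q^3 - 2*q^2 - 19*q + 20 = (q - 1)*(q^2 - q - 20) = (q - 5)*(q - 1)*(q + 4)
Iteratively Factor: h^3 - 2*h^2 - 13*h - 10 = (h + 2)*(h^2 - 4*h - 5) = (h + 1)*(h + 2)*(h - 5)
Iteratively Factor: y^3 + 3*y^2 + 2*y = (y + 1)*(y^2 + 2*y) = (y + 1)*(y + 2)*(y)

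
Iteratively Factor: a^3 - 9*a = (a)*(a^2 - 9) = a*(a + 3)*(a - 3)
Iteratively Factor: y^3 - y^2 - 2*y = (y + 1)*(y^2 - 2*y) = (y - 2)*(y + 1)*(y)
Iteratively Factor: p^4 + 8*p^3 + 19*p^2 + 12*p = (p)*(p^3 + 8*p^2 + 19*p + 12) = p*(p + 3)*(p^2 + 5*p + 4) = p*(p + 3)*(p + 4)*(p + 1)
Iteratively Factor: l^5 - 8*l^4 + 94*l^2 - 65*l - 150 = (l - 5)*(l^4 - 3*l^3 - 15*l^2 + 19*l + 30) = (l - 5)*(l + 1)*(l^3 - 4*l^2 - 11*l + 30) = (l - 5)*(l - 2)*(l + 1)*(l^2 - 2*l - 15) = (l - 5)^2*(l - 2)*(l + 1)*(l + 3)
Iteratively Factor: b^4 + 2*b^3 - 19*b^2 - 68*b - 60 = (b - 5)*(b^3 + 7*b^2 + 16*b + 12) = (b - 5)*(b + 2)*(b^2 + 5*b + 6) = (b - 5)*(b + 2)*(b + 3)*(b + 2)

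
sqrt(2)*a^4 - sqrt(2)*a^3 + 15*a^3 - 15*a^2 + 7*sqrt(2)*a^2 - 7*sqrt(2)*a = a*(a - 1)*(a + 7*sqrt(2))*(sqrt(2)*a + 1)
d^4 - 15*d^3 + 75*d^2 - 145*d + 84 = (d - 7)*(d - 4)*(d - 3)*(d - 1)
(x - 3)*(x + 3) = x^2 - 9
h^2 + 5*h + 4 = (h + 1)*(h + 4)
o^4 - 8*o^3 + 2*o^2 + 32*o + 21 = (o - 7)*(o - 3)*(o + 1)^2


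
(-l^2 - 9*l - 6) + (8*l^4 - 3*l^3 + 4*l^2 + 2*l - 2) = 8*l^4 - 3*l^3 + 3*l^2 - 7*l - 8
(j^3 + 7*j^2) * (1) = j^3 + 7*j^2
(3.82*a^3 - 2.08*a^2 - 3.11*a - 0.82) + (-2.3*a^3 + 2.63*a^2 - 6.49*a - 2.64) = 1.52*a^3 + 0.55*a^2 - 9.6*a - 3.46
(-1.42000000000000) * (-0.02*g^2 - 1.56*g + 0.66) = 0.0284*g^2 + 2.2152*g - 0.9372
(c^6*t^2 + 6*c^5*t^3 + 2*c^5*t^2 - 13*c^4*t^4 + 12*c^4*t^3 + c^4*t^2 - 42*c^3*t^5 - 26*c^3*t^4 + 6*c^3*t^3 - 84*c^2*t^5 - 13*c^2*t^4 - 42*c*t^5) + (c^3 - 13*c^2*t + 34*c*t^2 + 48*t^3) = c^6*t^2 + 6*c^5*t^3 + 2*c^5*t^2 - 13*c^4*t^4 + 12*c^4*t^3 + c^4*t^2 - 42*c^3*t^5 - 26*c^3*t^4 + 6*c^3*t^3 + c^3 - 84*c^2*t^5 - 13*c^2*t^4 - 13*c^2*t - 42*c*t^5 + 34*c*t^2 + 48*t^3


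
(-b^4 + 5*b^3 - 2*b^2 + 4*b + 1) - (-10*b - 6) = -b^4 + 5*b^3 - 2*b^2 + 14*b + 7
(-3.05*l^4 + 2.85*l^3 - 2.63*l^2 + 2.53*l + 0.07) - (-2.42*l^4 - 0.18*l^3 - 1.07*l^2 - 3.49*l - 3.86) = -0.63*l^4 + 3.03*l^3 - 1.56*l^2 + 6.02*l + 3.93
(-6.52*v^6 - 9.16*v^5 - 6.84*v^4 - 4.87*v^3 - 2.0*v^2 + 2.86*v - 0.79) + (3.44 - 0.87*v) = -6.52*v^6 - 9.16*v^5 - 6.84*v^4 - 4.87*v^3 - 2.0*v^2 + 1.99*v + 2.65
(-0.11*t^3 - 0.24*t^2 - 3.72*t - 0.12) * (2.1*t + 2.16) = -0.231*t^4 - 0.7416*t^3 - 8.3304*t^2 - 8.2872*t - 0.2592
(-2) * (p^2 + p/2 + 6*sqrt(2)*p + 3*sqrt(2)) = -2*p^2 - 12*sqrt(2)*p - p - 6*sqrt(2)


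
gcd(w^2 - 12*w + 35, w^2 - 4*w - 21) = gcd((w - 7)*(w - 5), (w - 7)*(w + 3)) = w - 7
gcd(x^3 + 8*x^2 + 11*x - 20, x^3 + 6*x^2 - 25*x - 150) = x + 5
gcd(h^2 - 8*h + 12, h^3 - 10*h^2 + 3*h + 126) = h - 6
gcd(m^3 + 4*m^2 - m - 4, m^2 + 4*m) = m + 4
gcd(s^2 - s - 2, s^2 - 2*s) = s - 2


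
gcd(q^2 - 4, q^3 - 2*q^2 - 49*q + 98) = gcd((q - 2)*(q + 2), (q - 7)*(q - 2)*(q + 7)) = q - 2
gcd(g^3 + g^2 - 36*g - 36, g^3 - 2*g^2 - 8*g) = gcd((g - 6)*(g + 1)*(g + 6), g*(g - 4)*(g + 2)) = 1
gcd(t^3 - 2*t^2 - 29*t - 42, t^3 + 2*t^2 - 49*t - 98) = t^2 - 5*t - 14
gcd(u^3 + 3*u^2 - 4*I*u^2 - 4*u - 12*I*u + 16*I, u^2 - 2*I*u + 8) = u - 4*I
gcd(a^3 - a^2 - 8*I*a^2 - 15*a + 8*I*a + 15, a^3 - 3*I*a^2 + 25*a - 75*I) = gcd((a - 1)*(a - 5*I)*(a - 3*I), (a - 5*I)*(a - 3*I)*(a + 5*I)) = a^2 - 8*I*a - 15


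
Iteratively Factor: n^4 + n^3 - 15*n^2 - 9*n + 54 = (n + 3)*(n^3 - 2*n^2 - 9*n + 18) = (n - 2)*(n + 3)*(n^2 - 9) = (n - 3)*(n - 2)*(n + 3)*(n + 3)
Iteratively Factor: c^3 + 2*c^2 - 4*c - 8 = (c + 2)*(c^2 - 4) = (c - 2)*(c + 2)*(c + 2)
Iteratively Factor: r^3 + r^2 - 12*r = (r)*(r^2 + r - 12) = r*(r - 3)*(r + 4)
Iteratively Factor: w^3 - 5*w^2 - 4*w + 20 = (w - 2)*(w^2 - 3*w - 10) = (w - 2)*(w + 2)*(w - 5)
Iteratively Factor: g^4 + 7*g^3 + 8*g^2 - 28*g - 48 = (g - 2)*(g^3 + 9*g^2 + 26*g + 24) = (g - 2)*(g + 2)*(g^2 + 7*g + 12) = (g - 2)*(g + 2)*(g + 4)*(g + 3)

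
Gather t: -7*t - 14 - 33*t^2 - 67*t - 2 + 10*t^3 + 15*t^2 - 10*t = 10*t^3 - 18*t^2 - 84*t - 16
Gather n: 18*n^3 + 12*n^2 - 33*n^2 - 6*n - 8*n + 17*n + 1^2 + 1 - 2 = 18*n^3 - 21*n^2 + 3*n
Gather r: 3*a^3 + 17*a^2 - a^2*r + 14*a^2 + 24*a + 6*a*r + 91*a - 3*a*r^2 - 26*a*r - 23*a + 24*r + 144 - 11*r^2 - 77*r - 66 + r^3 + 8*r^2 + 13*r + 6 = 3*a^3 + 31*a^2 + 92*a + r^3 + r^2*(-3*a - 3) + r*(-a^2 - 20*a - 40) + 84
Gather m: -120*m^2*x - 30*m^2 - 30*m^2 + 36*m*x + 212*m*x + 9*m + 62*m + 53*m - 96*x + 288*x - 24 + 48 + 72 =m^2*(-120*x - 60) + m*(248*x + 124) + 192*x + 96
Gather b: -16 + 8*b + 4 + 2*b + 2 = 10*b - 10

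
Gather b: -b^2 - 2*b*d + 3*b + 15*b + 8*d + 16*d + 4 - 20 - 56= -b^2 + b*(18 - 2*d) + 24*d - 72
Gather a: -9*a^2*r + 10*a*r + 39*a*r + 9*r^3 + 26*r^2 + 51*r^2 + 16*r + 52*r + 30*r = -9*a^2*r + 49*a*r + 9*r^3 + 77*r^2 + 98*r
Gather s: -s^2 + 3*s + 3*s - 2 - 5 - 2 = -s^2 + 6*s - 9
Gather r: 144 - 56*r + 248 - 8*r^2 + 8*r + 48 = -8*r^2 - 48*r + 440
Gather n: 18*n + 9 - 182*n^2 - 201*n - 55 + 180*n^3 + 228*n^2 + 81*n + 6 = 180*n^3 + 46*n^2 - 102*n - 40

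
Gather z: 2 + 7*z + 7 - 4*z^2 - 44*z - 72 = -4*z^2 - 37*z - 63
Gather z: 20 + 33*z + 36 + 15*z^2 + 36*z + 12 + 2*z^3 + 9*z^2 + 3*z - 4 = 2*z^3 + 24*z^2 + 72*z + 64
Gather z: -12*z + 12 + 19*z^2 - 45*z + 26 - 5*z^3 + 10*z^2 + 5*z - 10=-5*z^3 + 29*z^2 - 52*z + 28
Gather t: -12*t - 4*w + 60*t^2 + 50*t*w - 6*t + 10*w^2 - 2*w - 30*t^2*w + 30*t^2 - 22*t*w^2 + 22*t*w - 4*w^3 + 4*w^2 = t^2*(90 - 30*w) + t*(-22*w^2 + 72*w - 18) - 4*w^3 + 14*w^2 - 6*w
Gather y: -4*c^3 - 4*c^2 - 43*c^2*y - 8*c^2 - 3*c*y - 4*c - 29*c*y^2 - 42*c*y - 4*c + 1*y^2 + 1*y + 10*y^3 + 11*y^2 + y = -4*c^3 - 12*c^2 - 8*c + 10*y^3 + y^2*(12 - 29*c) + y*(-43*c^2 - 45*c + 2)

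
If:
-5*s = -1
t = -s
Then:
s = 1/5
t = -1/5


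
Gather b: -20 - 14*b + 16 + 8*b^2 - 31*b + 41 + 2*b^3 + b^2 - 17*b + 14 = 2*b^3 + 9*b^2 - 62*b + 51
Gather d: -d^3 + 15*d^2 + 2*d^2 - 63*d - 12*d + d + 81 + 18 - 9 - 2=-d^3 + 17*d^2 - 74*d + 88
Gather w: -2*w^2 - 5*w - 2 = -2*w^2 - 5*w - 2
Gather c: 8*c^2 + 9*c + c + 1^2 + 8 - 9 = 8*c^2 + 10*c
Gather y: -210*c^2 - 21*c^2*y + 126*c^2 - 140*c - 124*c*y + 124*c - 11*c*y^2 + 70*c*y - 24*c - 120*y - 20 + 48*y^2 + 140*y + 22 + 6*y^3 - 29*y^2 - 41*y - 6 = -84*c^2 - 40*c + 6*y^3 + y^2*(19 - 11*c) + y*(-21*c^2 - 54*c - 21) - 4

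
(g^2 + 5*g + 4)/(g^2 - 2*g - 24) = (g + 1)/(g - 6)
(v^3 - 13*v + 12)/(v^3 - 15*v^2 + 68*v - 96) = (v^2 + 3*v - 4)/(v^2 - 12*v + 32)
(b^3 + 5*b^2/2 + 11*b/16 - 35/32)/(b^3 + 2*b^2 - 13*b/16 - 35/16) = (b - 1/2)/(b - 1)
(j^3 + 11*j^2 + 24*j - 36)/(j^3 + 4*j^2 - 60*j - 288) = (j - 1)/(j - 8)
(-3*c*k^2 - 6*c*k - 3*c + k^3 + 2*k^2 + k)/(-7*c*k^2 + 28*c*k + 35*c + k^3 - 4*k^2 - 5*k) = (3*c*k + 3*c - k^2 - k)/(7*c*k - 35*c - k^2 + 5*k)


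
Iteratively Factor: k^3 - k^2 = (k - 1)*(k^2) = k*(k - 1)*(k)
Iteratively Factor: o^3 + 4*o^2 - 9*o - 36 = (o + 4)*(o^2 - 9) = (o - 3)*(o + 4)*(o + 3)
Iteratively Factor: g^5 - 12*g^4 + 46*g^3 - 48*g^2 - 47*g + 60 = (g - 4)*(g^4 - 8*g^3 + 14*g^2 + 8*g - 15) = (g - 4)*(g - 3)*(g^3 - 5*g^2 - g + 5) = (g - 4)*(g - 3)*(g + 1)*(g^2 - 6*g + 5) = (g - 5)*(g - 4)*(g - 3)*(g + 1)*(g - 1)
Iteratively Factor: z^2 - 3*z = (z - 3)*(z)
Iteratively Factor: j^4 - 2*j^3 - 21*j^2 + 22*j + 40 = (j + 1)*(j^3 - 3*j^2 - 18*j + 40) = (j - 2)*(j + 1)*(j^2 - j - 20) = (j - 5)*(j - 2)*(j + 1)*(j + 4)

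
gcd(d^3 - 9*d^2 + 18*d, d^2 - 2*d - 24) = d - 6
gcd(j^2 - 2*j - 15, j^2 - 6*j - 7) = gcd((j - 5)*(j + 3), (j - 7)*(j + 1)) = 1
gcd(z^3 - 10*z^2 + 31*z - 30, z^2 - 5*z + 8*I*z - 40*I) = z - 5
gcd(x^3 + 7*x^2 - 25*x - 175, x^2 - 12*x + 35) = x - 5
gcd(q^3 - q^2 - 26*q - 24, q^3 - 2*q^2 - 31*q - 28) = q^2 + 5*q + 4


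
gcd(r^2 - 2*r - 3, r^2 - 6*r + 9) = r - 3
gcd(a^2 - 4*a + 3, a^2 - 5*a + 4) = a - 1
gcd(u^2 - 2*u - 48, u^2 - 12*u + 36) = 1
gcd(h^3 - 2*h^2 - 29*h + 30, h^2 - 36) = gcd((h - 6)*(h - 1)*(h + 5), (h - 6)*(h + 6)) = h - 6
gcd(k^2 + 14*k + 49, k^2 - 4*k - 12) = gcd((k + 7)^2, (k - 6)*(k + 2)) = 1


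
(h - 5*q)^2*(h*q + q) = h^3*q - 10*h^2*q^2 + h^2*q + 25*h*q^3 - 10*h*q^2 + 25*q^3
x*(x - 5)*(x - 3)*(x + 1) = x^4 - 7*x^3 + 7*x^2 + 15*x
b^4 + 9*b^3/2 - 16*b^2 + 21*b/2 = b*(b - 3/2)*(b - 1)*(b + 7)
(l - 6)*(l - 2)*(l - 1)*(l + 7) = l^4 - 2*l^3 - 43*l^2 + 128*l - 84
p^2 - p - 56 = (p - 8)*(p + 7)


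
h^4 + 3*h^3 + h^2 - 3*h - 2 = (h - 1)*(h + 1)^2*(h + 2)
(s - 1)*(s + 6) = s^2 + 5*s - 6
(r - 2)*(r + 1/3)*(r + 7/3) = r^3 + 2*r^2/3 - 41*r/9 - 14/9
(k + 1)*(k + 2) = k^2 + 3*k + 2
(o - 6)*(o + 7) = o^2 + o - 42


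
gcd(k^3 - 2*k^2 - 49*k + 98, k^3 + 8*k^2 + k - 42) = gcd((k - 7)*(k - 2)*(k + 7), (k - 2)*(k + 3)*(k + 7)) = k^2 + 5*k - 14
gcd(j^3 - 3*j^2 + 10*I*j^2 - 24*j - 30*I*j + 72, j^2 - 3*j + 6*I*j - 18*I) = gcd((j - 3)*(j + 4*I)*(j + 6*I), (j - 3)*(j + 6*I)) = j^2 + j*(-3 + 6*I) - 18*I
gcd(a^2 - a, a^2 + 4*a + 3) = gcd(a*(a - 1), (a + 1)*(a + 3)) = 1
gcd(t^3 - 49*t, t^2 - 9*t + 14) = t - 7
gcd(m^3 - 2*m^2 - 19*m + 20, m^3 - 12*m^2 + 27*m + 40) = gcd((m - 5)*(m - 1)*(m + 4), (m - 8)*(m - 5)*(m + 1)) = m - 5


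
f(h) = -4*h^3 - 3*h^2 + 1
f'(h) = -12*h^2 - 6*h = 6*h*(-2*h - 1)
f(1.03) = -6.55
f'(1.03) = -18.91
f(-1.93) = 18.58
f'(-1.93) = -33.12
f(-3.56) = 143.45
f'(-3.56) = -130.72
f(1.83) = -33.56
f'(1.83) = -51.17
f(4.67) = -471.82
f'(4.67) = -289.73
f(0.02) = 1.00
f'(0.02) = -0.12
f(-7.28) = 1385.32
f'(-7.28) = -592.30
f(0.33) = 0.53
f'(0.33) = -3.29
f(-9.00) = 2674.00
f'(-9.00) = -918.00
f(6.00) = -971.00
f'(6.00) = -468.00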